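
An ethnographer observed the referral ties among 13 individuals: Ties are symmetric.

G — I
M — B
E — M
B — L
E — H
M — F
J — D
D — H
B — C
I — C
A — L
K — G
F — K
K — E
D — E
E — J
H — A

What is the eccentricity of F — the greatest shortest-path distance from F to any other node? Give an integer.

4

Distances from F: A:4, B:2, C:3, D:3, E:2, G:2, H:3, I:3, J:3, K:1, L:3, M:1.
The largest is 4 (to A), so the eccentricity of F is 4.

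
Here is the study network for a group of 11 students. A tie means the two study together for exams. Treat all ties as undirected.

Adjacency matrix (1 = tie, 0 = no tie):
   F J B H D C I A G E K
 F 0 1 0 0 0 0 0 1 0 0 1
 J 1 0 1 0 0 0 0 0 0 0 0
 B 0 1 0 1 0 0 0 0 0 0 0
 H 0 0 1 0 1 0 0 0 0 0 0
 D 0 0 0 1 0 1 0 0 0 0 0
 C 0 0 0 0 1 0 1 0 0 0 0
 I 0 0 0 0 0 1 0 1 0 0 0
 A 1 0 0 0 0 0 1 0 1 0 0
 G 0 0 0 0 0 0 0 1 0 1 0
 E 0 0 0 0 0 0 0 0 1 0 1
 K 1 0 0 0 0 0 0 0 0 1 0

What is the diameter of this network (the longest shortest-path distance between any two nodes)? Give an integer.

Eccentricity of each node (its greatest distance to any other): A:4, B:4, C:4, D:5, E:5, F:4, G:5, H:5, I:4, J:4, K:5.
The maximum eccentricity is 5, realized for instance by the pair H–G via H – B – J – F – A – G. So the diameter is 5.

5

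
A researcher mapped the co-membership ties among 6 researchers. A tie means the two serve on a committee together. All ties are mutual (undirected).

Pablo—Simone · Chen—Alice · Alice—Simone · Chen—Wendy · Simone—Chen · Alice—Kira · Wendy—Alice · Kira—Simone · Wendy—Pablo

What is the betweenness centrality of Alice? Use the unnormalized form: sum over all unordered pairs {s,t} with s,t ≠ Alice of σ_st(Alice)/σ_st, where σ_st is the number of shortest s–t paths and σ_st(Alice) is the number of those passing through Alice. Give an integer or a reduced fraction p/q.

Pairs whose geodesics pass through Alice — Wendy–Kira: 1; Wendy–Simone: 1/3; Chen–Kira: 1/2.
All other pairs contribute 0.
Summing the contributions gives betweenness(Alice) = 11/6.

11/6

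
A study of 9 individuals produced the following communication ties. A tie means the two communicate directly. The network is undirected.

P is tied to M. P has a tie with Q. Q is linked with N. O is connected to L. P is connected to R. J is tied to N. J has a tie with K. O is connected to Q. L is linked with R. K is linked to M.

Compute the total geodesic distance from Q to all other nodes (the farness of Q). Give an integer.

14

Distances from Q: J:2, K:3, L:2, M:2, N:1, O:1, P:1, R:2.
Sum = 2 + 3 + 2 + 2 + 1 + 1 + 1 + 2 = 14.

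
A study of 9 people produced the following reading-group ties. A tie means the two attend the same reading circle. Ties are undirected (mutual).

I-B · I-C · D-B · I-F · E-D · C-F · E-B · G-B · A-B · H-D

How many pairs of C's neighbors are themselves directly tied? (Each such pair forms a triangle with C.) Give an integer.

C's neighbors: F and I.
Neighbor pairs that are themselves tied: C–F–I. Each forms one triangle with C, for 1 in total.

1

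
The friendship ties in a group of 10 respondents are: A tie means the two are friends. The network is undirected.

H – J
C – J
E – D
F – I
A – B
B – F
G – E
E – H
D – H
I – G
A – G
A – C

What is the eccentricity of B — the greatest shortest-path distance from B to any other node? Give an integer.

Distances from B: A:1, C:2, D:4, E:3, F:1, G:2, H:4, I:2, J:3.
The largest is 4 (to H and D), so the eccentricity of B is 4.

4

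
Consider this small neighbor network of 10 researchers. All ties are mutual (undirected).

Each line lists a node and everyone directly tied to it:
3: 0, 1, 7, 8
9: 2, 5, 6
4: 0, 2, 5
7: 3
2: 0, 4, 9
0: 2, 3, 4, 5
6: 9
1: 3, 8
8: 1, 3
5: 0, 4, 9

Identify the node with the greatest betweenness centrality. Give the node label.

Unnormalized betweenness of each node: 0:61/3, 1:0, 2:6, 3:20, 4:1/3, 5:6, 6:0, 7:0, 8:0, 9:25/3.
0 has the largest value, 61/3, making it the main broker — the node through which the most shortest paths run.

0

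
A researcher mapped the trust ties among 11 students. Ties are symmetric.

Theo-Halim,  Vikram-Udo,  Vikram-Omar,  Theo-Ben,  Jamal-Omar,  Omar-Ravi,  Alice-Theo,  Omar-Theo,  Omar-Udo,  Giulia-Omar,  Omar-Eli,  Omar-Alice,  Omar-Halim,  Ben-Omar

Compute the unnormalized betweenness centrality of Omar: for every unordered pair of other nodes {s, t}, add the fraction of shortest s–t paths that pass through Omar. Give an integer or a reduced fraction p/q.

79/2

Pairs whose geodesics pass through Omar — Halim–Jamal: 1; Halim–Ben: 1/2; Halim–Eli: 1; Halim–Alice: 1/2; Halim–Giulia: 1; Halim–Vikram: 1; Halim–Ravi: 1; Halim–Udo: 1; Theo–Jamal: 1; Theo–Eli: 1; Theo–Giulia: 1; Theo–Vikram: 1; Theo–Ravi: 1; Theo–Udo: 1 … (+27 more pairs).
All other pairs contribute 0.
Summing the contributions gives betweenness(Omar) = 79/2.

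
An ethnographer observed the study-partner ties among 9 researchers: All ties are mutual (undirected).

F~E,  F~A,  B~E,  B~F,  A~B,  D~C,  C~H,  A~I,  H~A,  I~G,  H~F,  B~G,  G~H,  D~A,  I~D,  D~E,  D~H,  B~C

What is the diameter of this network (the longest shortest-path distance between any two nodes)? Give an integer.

Eccentricity of each node (its greatest distance to any other): A:2, B:2, C:2, D:2, E:2, F:2, G:2, H:2, I:2.
The maximum eccentricity is 2, realized for instance by the pair D–F via D – H – F. So the diameter is 2.

2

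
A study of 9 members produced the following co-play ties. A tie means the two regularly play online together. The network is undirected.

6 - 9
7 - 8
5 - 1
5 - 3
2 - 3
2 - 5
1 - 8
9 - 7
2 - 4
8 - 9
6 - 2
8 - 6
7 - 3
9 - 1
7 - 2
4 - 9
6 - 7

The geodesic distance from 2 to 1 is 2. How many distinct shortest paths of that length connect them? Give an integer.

1

The shortest distance is 2, and the only length-2 path is 2–5–1. So there is exactly 1 shortest path.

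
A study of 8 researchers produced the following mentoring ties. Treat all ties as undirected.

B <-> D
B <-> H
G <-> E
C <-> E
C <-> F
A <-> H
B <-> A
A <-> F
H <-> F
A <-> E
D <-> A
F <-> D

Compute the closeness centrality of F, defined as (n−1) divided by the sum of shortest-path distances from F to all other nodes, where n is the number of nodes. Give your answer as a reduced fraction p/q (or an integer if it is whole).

7/11

Distances from F: A:1, B:2, C:1, D:1, E:2, G:3, H:1. Sum = 11.
n = 8, so closeness = 7/11.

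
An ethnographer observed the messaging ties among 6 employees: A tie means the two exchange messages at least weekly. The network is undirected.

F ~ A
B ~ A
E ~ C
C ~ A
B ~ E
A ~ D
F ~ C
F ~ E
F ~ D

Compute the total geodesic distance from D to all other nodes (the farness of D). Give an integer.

8

Distances from D: A:1, B:2, C:2, E:2, F:1.
Sum = 1 + 2 + 2 + 2 + 1 = 8.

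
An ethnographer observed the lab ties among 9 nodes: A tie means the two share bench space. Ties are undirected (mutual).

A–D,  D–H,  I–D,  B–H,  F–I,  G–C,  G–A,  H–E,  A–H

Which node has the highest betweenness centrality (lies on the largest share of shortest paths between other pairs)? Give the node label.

Unnormalized betweenness of each node: A:12, B:0, C:0, D:12, E:0, F:0, G:7, H:13, I:7.
H has the largest value, 13, making it the main broker — the node through which the most shortest paths run.

H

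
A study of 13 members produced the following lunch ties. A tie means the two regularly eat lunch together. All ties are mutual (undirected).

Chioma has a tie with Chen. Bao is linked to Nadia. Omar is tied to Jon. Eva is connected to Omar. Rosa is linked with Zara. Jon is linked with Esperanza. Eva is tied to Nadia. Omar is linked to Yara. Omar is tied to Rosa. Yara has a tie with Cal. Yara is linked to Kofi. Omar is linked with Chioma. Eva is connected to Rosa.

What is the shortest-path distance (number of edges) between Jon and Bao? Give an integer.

4

One shortest route is Jon – Omar – Eva – Nadia – Bao, which uses 4 edges, and at distance 3 from Jon we only reach {Cal, Chen, Kofi, Nadia, Zara}, which does not include Bao. So d(Jon,Bao) = 4.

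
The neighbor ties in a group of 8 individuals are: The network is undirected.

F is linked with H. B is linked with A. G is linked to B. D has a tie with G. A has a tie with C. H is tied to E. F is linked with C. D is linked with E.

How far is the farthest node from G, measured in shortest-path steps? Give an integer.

Distances from G: A:2, B:1, C:3, D:1, E:2, F:4, H:3.
The largest is 4 (to F), so the eccentricity of G is 4.

4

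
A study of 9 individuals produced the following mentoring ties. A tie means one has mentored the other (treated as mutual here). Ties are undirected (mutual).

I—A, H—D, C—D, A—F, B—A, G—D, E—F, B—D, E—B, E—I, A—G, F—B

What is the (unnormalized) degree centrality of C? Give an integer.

C is directly tied to D. That is 1 neighbor, so the degree of C is 1.

1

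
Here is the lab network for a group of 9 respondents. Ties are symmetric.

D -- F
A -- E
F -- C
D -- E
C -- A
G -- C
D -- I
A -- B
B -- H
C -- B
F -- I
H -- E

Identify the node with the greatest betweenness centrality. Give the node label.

C

Unnormalized betweenness of each node: A:17/6, B:3, C:34/3, D:4, E:31/6, F:35/6, G:0, H:5/6, I:0.
C has the largest value, 34/3, making it the main broker — the node through which the most shortest paths run.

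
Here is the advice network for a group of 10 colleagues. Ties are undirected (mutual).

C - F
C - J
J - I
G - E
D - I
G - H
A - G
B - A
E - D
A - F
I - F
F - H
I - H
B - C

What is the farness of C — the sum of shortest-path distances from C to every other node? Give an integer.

19

Distances from C: A:2, B:1, D:3, E:4, F:1, G:3, H:2, I:2, J:1.
Sum = 2 + 1 + 3 + 4 + 1 + 3 + 2 + 2 + 1 = 19.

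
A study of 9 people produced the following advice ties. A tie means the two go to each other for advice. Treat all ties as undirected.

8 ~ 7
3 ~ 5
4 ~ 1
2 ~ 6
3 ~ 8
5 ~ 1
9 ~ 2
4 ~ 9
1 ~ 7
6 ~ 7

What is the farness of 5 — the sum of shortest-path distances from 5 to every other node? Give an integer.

18

Distances from 5: 1:1, 2:4, 3:1, 4:2, 6:3, 7:2, 8:2, 9:3.
Sum = 1 + 4 + 1 + 2 + 3 + 2 + 2 + 3 = 18.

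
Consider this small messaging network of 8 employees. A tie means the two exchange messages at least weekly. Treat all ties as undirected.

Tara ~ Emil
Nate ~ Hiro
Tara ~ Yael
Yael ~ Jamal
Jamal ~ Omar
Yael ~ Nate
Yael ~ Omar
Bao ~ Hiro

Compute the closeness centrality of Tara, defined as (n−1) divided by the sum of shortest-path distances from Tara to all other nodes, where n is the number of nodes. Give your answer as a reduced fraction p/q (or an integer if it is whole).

7/15

Distances from Tara: Bao:4, Emil:1, Hiro:3, Jamal:2, Nate:2, Omar:2, Yael:1. Sum = 15.
n = 8, so closeness = 7/15.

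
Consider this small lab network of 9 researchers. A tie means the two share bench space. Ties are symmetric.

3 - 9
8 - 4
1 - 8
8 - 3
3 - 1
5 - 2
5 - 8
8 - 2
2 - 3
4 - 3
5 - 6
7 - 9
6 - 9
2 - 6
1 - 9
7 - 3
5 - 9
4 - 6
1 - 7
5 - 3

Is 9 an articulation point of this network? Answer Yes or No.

Even without 9, every remaining node can still reach every other (the residual graph is connected), so 9 is not a cut vertex.

No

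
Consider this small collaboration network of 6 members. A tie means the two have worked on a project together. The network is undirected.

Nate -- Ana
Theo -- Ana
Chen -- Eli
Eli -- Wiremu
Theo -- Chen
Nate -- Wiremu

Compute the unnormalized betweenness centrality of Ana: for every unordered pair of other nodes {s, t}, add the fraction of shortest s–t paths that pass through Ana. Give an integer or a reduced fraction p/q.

2

Pairs whose geodesics pass through Ana — Nate–Chen: 1/2; Nate–Theo: 1; Wiremu–Theo: 1/2.
All other pairs contribute 0.
Summing the contributions gives betweenness(Ana) = 2.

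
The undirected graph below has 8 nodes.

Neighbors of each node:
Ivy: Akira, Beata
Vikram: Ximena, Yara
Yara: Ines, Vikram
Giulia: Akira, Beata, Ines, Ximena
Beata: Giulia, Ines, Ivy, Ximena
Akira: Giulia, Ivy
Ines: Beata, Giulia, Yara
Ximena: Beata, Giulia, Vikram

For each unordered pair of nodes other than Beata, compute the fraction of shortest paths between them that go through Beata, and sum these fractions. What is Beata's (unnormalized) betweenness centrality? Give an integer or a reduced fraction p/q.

5

Pairs whose geodesics pass through Beata — Ines–Ximena: 1/2; Ines–Ivy: 1; Yara–Ivy: 1; Vikram–Ivy: 1; Ximena–Ivy: 1; Ivy–Giulia: 1/2.
All other pairs contribute 0.
Summing the contributions gives betweenness(Beata) = 5.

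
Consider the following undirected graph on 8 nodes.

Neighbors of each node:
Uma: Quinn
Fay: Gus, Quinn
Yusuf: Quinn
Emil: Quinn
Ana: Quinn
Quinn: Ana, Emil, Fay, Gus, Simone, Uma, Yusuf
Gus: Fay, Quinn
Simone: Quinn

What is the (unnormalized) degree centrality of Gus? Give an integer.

2

Gus is directly tied to Fay and Quinn. That is 2 neighbors, so the degree of Gus is 2.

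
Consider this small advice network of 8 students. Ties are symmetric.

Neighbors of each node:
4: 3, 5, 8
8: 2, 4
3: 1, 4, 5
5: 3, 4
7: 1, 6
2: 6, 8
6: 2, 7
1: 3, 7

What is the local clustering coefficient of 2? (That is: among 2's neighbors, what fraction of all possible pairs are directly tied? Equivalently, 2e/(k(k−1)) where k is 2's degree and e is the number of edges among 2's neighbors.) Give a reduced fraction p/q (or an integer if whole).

0

2's neighbors: 6 and 8 (k = 2).
Possible neighbor pairs: C(2,2) = 1. Edges among them: none → e = 0.
Clustering(2) = 0/1.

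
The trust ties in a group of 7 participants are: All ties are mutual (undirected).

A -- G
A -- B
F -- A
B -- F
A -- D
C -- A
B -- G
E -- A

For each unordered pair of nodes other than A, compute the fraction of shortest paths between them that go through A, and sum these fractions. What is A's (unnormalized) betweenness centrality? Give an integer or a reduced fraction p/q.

Pairs whose geodesics pass through A — G–D: 1; G–C: 1; G–F: 1/2; G–E: 1; D–B: 1; D–C: 1; D–F: 1; D–E: 1; B–C: 1; B–E: 1; C–F: 1; C–E: 1; F–E: 1.
All other pairs contribute 0.
Summing the contributions gives betweenness(A) = 25/2.

25/2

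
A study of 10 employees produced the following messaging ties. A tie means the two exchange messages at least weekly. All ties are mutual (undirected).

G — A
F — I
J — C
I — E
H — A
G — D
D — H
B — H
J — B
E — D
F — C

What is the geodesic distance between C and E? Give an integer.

One shortest route is C – F – I – E, which uses 3 edges, and at distance 2 from C we only reach {B, I}, which does not include E. So d(C,E) = 3.

3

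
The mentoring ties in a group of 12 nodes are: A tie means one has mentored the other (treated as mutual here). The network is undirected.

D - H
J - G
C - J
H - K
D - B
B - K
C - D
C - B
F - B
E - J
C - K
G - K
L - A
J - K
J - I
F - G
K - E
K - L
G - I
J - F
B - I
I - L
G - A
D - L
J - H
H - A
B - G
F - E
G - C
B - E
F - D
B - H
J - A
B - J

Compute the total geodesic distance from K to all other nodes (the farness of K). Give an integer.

15

Distances from K: A:2, B:1, C:1, D:2, E:1, F:2, G:1, H:1, I:2, J:1, L:1.
Sum = 2 + 1 + 1 + 2 + 1 + 2 + 1 + 1 + 2 + 1 + 1 = 15.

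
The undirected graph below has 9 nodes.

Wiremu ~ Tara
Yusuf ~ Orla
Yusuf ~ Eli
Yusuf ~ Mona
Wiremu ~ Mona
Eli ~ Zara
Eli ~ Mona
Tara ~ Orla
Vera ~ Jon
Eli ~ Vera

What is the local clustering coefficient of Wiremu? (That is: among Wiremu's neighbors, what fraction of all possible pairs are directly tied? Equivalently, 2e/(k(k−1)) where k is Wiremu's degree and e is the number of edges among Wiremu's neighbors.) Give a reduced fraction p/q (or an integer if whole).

Wiremu's neighbors: Mona and Tara (k = 2).
Possible neighbor pairs: C(2,2) = 1. Edges among them: none → e = 0.
Clustering(Wiremu) = 0/1.

0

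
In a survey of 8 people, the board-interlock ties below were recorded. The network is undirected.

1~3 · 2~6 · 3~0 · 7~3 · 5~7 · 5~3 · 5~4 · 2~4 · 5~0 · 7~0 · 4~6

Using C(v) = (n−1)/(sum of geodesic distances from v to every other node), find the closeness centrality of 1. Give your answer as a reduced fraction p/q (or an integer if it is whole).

7/18

Distances from 1: 0:2, 2:4, 3:1, 4:3, 5:2, 6:4, 7:2. Sum = 18.
n = 8, so closeness = 7/18.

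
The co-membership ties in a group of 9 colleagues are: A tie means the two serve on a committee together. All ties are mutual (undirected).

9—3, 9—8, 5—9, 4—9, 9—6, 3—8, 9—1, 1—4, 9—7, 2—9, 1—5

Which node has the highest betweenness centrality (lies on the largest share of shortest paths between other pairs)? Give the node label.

9

Unnormalized betweenness of each node: 1:1/2, 2:0, 3:0, 4:0, 5:0, 6:0, 7:0, 8:0, 9:49/2.
9 has the largest value, 49/2, making it the main broker — the node through which the most shortest paths run.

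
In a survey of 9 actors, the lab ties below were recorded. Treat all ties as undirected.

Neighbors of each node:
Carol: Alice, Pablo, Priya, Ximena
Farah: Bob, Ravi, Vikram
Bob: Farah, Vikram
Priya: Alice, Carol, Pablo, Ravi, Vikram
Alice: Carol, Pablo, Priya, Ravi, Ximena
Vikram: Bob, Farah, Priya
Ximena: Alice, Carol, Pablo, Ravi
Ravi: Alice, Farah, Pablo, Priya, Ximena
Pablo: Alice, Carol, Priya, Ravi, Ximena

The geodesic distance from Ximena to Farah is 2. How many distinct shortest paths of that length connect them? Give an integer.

1

The shortest distance is 2, and the only length-2 path is Ximena–Ravi–Farah. So there is exactly 1 shortest path.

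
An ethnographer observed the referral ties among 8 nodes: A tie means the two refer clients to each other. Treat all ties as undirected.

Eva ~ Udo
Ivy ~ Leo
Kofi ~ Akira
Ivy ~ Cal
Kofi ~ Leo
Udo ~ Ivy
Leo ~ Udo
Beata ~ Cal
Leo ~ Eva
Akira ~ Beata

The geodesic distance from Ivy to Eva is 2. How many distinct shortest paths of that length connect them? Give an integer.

2

The shortest distance is 2. The length-2 paths are: Ivy–Udo–Eva; Ivy–Leo–Eva.
That gives 2 distinct shortest paths.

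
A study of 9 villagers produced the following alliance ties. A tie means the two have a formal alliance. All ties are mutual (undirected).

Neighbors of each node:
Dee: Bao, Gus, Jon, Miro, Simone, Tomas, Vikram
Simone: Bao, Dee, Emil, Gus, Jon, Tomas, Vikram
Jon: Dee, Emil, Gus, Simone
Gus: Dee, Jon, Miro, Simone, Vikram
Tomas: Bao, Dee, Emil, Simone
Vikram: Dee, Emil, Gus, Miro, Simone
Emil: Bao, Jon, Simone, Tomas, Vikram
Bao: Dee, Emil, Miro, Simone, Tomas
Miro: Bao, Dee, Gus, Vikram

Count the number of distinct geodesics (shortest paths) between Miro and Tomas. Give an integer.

2

The shortest distance is 2. The length-2 paths are: Miro–Bao–Tomas; Miro–Dee–Tomas.
That gives 2 distinct shortest paths.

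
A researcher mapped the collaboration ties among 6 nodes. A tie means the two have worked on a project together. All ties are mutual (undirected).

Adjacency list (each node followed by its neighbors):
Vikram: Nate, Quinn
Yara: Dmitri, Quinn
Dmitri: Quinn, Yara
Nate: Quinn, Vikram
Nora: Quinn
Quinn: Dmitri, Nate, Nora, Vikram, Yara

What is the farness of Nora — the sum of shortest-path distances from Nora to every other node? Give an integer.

Distances from Nora: Dmitri:2, Nate:2, Quinn:1, Vikram:2, Yara:2.
Sum = 2 + 2 + 1 + 2 + 2 = 9.

9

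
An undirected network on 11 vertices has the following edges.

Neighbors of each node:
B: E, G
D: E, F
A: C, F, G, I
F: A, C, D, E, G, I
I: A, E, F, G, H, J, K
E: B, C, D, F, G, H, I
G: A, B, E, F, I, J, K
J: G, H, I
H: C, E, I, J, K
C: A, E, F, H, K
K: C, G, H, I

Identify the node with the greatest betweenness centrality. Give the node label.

Unnormalized betweenness of each node: A:9/20, B:0, C:16/7, D:0, E:914/105, F:141/35, G:1579/210, H:1033/420, I:1933/420, J:1/4, K:7/10.
E has the largest value, 914/105, making it the main broker — the node through which the most shortest paths run.

E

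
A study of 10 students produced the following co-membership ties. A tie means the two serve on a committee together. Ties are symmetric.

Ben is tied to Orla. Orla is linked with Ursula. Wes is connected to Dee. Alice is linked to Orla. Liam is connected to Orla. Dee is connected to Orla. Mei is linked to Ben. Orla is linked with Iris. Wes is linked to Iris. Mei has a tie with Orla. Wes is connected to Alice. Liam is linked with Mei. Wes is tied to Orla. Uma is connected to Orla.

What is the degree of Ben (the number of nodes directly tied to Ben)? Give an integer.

Ben is directly tied to Mei and Orla. That is 2 neighbors, so the degree of Ben is 2.

2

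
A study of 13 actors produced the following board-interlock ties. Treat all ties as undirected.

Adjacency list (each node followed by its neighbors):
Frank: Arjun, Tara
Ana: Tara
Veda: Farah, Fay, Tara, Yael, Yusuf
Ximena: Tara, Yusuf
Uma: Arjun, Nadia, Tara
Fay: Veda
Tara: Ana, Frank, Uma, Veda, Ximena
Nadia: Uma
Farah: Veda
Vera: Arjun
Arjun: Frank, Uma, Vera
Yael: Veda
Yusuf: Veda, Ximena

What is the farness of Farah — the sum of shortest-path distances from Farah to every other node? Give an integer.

34

Distances from Farah: Ana:3, Arjun:4, Fay:2, Frank:3, Nadia:4, Tara:2, Uma:3, Veda:1, Vera:5, Ximena:3, Yael:2, Yusuf:2.
Sum = 3 + 4 + 2 + 3 + 4 + 2 + 3 + 1 + 5 + 3 + 2 + 2 = 34.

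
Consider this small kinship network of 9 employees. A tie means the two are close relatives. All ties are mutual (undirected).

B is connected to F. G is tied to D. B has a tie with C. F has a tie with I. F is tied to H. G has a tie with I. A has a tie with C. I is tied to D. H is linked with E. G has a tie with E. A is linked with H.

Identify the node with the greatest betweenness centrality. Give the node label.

Unnormalized betweenness of each node: A:5/2, B:7/2, C:1, D:0, E:7/2, F:21/2, G:3, H:17/2, I:13/2.
F has the largest value, 21/2, making it the main broker — the node through which the most shortest paths run.

F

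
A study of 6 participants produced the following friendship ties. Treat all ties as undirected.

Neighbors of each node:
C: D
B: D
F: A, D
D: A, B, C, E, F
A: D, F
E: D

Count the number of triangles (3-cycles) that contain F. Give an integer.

F's neighbors: A and D.
Neighbor pairs that are themselves tied: F–A–D. Each forms one triangle with F, for 1 in total.

1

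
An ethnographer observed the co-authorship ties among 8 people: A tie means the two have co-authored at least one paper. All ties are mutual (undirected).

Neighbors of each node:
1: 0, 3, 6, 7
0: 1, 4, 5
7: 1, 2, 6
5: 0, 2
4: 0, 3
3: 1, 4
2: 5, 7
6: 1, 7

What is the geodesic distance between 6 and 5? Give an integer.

3

One shortest route is 6 – 1 – 0 – 5, which uses 3 edges, and at distance 2 from 6 we only reach {0, 2, 3}, which does not include 5. So d(6,5) = 3.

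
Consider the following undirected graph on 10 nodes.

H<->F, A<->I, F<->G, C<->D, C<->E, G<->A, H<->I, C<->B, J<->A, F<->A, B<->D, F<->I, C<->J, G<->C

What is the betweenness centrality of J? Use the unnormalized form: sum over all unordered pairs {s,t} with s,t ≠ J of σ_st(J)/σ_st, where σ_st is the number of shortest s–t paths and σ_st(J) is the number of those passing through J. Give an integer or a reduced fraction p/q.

10/3

Pairs whose geodesics pass through J — B–I: 1/3; B–A: 1/2; C–I: 1/3; C–A: 1/2; E–I: 1/3; E–A: 1/2; D–I: 1/3; D–A: 1/2.
All other pairs contribute 0.
Summing the contributions gives betweenness(J) = 10/3.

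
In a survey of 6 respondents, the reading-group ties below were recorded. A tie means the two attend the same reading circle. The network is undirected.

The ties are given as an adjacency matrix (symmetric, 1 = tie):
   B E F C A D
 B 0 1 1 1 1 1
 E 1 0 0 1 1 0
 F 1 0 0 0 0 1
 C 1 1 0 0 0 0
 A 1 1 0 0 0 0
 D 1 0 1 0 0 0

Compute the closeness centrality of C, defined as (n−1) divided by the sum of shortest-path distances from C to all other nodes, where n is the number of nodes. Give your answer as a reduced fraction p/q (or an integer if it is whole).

Distances from C: A:2, B:1, D:2, E:1, F:2. Sum = 8.
n = 6, so closeness = 5/8.

5/8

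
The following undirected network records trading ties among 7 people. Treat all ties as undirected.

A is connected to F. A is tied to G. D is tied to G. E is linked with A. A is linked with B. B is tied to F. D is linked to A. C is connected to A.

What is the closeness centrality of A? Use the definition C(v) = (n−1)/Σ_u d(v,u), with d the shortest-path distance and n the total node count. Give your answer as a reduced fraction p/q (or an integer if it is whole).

1

Distances from A: B:1, C:1, D:1, E:1, F:1, G:1. Sum = 6.
n = 7, so closeness = 6/6 = 1.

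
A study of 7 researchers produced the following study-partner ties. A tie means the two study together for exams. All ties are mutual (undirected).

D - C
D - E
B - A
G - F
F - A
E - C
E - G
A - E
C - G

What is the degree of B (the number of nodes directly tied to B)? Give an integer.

1

B is directly tied to A. That is 1 neighbor, so the degree of B is 1.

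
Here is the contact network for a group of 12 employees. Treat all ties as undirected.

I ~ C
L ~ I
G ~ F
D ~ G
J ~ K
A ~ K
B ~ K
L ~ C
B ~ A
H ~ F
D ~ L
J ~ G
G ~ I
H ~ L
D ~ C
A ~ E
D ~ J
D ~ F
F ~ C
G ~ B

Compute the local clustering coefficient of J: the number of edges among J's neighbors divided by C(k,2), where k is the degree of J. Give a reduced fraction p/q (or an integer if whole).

1/3

J's neighbors: D, G, and K (k = 3).
Possible neighbor pairs: C(3,2) = 3. Edges among them: D–G → e = 1.
Clustering(J) = 1/3.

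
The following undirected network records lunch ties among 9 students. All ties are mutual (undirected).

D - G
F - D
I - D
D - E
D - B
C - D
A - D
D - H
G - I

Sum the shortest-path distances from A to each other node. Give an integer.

Distances from A: B:2, C:2, D:1, E:2, F:2, G:2, H:2, I:2.
Sum = 2 + 2 + 1 + 2 + 2 + 2 + 2 + 2 = 15.

15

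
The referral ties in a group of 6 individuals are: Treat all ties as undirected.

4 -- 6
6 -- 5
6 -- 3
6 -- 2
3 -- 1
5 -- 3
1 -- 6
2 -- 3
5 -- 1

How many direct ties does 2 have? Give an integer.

2

2 is directly tied to 3 and 6. That is 2 neighbors, so the degree of 2 is 2.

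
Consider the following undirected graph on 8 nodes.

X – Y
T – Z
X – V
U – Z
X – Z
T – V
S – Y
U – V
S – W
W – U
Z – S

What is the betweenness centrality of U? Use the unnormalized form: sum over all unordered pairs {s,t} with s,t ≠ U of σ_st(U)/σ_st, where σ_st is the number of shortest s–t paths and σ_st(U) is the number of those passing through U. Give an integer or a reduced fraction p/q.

17/5

Pairs whose geodesics pass through U — X–W: 2/4; S–V: 2/5; Z–W: 1/2; Z–V: 1/3; W–T: 2/3; W–V: 1.
All other pairs contribute 0.
Summing the contributions gives betweenness(U) = 17/5.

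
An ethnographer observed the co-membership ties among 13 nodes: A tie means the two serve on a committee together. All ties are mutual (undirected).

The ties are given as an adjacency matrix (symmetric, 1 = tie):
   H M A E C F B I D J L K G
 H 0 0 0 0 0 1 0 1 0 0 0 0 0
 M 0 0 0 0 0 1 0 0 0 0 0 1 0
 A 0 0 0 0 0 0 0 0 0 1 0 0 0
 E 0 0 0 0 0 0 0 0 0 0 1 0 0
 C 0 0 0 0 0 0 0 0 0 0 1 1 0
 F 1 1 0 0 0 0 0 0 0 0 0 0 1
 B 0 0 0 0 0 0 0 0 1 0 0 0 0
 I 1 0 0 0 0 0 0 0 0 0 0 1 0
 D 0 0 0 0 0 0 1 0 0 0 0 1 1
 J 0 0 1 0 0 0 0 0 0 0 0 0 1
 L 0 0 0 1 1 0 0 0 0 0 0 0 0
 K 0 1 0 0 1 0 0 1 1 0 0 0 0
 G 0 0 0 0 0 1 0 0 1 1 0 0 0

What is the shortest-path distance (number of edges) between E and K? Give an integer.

3

One shortest route is E – L – C – K, which uses 3 edges, and at distance 2 from E we only reach {C}, which does not include K. So d(E,K) = 3.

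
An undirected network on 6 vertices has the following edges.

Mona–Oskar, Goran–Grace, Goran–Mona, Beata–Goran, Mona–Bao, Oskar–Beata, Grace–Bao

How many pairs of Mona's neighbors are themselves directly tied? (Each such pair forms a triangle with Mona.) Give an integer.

0

Mona's neighbors are Bao, Goran, and Oskar, but none of them are tied to each other, so no triangle contains Mona.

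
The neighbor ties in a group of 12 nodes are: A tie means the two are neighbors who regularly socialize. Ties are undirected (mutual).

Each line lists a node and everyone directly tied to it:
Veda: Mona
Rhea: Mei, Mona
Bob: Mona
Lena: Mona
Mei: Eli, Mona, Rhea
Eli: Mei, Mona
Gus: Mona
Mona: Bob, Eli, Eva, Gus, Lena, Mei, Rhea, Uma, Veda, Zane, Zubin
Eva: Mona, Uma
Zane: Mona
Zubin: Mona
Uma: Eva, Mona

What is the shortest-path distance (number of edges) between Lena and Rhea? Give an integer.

One shortest route is Lena – Mona – Rhea, which uses 2 edges, and Lena and Rhea are not directly tied, so nothing shorter exists. So d(Lena,Rhea) = 2.

2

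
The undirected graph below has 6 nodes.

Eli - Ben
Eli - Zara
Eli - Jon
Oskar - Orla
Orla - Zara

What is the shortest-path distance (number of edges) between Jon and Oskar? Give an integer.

One shortest route is Jon – Eli – Zara – Orla – Oskar, which uses 4 edges, and at distance 3 from Jon we only reach {Orla}, which does not include Oskar. So d(Jon,Oskar) = 4.

4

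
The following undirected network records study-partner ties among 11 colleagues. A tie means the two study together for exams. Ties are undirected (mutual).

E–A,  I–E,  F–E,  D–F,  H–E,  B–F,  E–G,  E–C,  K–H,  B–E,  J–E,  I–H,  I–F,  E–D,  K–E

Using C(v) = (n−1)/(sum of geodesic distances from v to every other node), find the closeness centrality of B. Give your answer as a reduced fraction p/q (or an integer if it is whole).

Distances from B: A:2, C:2, D:2, E:1, F:1, G:2, H:2, I:2, J:2, K:2. Sum = 18.
n = 11, so closeness = 10/18 = 5/9.

5/9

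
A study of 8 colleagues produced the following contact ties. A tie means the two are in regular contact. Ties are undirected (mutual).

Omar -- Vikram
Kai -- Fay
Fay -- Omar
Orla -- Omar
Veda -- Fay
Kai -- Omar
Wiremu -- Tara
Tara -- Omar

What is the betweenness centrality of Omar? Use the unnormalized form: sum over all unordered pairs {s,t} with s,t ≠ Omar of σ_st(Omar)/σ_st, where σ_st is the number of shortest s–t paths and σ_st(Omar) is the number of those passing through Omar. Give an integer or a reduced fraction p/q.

Pairs whose geodesics pass through Omar — Veda–Vikram: 1; Veda–Orla: 1; Veda–Wiremu: 1; Veda–Tara: 1; Kai–Vikram: 1; Kai–Orla: 1; Kai–Wiremu: 1; Kai–Tara: 1; Vikram–Orla: 1; Vikram–Wiremu: 1; Vikram–Tara: 1; Vikram–Fay: 1; Orla–Wiremu: 1; Orla–Tara: 1 … (+3 more pairs).
All other pairs contribute 0.
Summing the contributions gives betweenness(Omar) = 17.

17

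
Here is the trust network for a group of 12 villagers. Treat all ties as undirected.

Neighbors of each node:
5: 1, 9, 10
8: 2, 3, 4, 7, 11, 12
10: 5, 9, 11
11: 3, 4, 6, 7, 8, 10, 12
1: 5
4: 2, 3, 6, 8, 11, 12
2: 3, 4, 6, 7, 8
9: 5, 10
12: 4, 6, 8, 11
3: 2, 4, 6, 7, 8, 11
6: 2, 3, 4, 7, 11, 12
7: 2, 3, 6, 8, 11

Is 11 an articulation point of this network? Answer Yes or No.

Removing 11 leaves {2, 3, 4, 6, 7, 8, and 12} with no path to {1, 5, 9, and 10}, so the network splits into 2 components. 11 is a cut vertex.

Yes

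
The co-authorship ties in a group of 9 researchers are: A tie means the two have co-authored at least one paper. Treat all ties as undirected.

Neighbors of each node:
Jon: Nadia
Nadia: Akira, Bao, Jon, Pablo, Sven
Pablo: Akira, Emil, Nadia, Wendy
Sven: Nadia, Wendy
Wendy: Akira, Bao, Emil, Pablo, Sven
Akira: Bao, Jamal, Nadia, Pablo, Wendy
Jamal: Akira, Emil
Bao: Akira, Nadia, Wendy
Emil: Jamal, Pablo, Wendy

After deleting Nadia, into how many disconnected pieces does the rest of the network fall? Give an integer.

2

Without Nadia, the remaining ties split the others into: {Akira, Bao, Emil, Jamal, Pablo, Sven, Wendy}; {Jon}.
That's 2 separate components.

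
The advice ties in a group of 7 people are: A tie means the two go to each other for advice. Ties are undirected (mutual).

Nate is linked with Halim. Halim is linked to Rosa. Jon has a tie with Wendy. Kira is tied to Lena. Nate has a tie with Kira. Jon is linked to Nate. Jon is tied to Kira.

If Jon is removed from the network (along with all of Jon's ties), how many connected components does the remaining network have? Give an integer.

2

Without Jon, the remaining ties split the others into: {Halim, Kira, Lena, Nate, Rosa}; {Wendy}.
That's 2 separate components.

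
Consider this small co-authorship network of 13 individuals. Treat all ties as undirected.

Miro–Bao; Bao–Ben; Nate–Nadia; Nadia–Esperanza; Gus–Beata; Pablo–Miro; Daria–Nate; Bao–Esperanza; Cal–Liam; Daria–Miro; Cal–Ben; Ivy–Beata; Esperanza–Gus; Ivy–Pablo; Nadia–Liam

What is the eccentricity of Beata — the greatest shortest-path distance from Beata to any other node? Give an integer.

5

Distances from Beata: Bao:3, Ben:4, Cal:5, Daria:4, Esperanza:2, Gus:1, Ivy:1, Liam:4, Miro:3, Nadia:3, Nate:4, Pablo:2.
The largest is 5 (to Cal), so the eccentricity of Beata is 5.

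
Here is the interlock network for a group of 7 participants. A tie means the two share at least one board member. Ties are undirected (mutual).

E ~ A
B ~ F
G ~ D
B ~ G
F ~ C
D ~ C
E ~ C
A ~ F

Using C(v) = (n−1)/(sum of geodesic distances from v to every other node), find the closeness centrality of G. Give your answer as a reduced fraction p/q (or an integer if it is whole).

Distances from G: A:3, B:1, C:2, D:1, E:3, F:2. Sum = 12.
n = 7, so closeness = 6/12 = 1/2.

1/2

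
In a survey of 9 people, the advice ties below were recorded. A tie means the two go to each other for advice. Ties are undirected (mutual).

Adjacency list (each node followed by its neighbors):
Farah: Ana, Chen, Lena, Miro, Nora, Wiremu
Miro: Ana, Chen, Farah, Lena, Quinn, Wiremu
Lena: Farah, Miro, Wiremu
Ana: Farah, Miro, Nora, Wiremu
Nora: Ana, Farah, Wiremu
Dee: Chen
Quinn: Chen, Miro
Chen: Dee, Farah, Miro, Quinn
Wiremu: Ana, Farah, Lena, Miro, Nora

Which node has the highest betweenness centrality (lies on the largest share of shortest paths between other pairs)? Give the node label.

Unnormalized betweenness of each node: Ana:7/12, Chen:31/4, Dee:0, Farah:20/3, Lena:0, Miro:91/12, Nora:0, Quinn:0, Wiremu:17/12.
Chen has the largest value, 31/4, making it the main broker — the node through which the most shortest paths run.

Chen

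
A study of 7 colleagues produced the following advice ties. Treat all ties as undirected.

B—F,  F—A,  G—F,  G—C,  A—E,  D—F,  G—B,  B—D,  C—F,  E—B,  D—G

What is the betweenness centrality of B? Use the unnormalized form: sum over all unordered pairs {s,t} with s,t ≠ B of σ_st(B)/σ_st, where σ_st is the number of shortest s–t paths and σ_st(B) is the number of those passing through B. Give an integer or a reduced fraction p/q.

Pairs whose geodesics pass through B — E–F: 1/2; E–D: 1; E–G: 1; E–C: 2/3.
All other pairs contribute 0.
Summing the contributions gives betweenness(B) = 19/6.

19/6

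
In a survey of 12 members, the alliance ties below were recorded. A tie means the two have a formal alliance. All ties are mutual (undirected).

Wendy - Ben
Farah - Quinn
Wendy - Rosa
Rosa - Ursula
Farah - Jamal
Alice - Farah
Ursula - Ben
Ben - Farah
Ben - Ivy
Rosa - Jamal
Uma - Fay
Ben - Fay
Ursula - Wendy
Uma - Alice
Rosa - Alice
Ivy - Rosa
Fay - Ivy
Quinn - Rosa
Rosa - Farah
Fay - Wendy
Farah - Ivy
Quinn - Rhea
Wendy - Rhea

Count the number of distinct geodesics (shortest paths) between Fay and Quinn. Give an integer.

5

The shortest distance is 3. The length-3 paths are: Fay–Ivy–Rosa–Quinn; Fay–Wendy–Rosa–Quinn; Fay–Wendy–Rhea–Quinn; Fay–Ben–Farah–Quinn; Fay–Ivy–Farah–Quinn.
That gives 5 distinct shortest paths.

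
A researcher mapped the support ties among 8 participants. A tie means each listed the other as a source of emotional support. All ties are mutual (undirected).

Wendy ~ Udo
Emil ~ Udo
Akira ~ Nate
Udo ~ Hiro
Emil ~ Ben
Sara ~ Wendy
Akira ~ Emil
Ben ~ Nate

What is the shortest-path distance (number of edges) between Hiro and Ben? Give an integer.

One shortest route is Hiro – Udo – Emil – Ben, which uses 3 edges, and at distance 2 from Hiro we only reach {Emil, Wendy}, which does not include Ben. So d(Hiro,Ben) = 3.

3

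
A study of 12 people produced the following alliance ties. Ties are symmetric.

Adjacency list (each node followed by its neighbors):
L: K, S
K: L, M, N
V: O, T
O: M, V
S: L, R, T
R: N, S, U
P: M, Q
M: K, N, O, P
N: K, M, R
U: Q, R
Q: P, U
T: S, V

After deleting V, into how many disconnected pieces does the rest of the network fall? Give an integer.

V's neighbors (O and T) remain reachable from one another through other ties, so the rest of the network stays in one piece.

1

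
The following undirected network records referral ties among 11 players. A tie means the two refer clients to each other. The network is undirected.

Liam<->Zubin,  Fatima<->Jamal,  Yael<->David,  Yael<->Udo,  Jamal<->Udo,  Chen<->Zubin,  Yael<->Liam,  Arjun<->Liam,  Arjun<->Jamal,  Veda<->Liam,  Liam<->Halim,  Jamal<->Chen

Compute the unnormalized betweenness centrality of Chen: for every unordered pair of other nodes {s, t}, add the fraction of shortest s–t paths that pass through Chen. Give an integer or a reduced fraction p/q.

Pairs whose geodesics pass through Chen — Fatima–Zubin: 1; Jamal–Zubin: 1; Zubin–Udo: 1/2.
All other pairs contribute 0.
Summing the contributions gives betweenness(Chen) = 5/2.

5/2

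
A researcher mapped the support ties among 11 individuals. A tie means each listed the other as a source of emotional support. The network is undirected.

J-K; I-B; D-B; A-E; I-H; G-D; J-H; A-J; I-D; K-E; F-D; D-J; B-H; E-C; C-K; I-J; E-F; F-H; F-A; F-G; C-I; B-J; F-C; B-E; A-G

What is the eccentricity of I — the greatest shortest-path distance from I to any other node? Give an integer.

2

Distances from I: A:2, B:1, C:1, D:1, E:2, F:2, G:2, H:1, J:1, K:2.
The largest is 2 (to E, F, K, A, and G), so the eccentricity of I is 2.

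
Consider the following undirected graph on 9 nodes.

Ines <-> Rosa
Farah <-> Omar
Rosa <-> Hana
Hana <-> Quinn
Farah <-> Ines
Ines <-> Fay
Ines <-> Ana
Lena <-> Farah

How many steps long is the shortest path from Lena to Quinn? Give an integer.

One shortest route is Lena – Farah – Ines – Rosa – Hana – Quinn, which uses 5 edges, and at distance 4 from Lena we only reach {Hana}, which does not include Quinn. So d(Lena,Quinn) = 5.

5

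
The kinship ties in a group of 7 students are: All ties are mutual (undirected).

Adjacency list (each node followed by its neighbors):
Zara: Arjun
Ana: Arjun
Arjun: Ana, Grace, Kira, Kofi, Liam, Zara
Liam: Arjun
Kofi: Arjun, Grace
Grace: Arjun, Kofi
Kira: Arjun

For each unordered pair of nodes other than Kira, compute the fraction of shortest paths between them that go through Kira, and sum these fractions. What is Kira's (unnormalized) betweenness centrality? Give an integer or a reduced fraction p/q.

No shortest path between any pair of other nodes passes through Kira.
Summing the contributions gives betweenness(Kira) = 0.

0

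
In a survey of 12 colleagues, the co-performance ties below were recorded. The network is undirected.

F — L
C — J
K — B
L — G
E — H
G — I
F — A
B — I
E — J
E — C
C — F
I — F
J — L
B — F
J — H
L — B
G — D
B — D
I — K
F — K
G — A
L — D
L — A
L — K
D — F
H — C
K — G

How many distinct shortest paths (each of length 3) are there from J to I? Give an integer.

5

The shortest distance is 3. The length-3 paths are: J–L–K–I; J–L–G–I; J–L–F–I; J–C–F–I; J–L–B–I.
That gives 5 distinct shortest paths.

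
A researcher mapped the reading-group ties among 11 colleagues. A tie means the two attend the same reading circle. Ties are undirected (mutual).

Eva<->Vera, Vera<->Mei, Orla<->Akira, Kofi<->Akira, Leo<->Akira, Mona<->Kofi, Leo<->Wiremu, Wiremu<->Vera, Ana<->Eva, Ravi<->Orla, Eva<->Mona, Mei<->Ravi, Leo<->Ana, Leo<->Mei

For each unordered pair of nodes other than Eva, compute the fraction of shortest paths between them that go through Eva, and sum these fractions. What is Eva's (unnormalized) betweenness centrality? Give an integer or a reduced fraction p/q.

Pairs whose geodesics pass through Eva — Leo–Mona: 1/2; Ana–Mona: 1; Ana–Kofi: 1/2; Ana–Vera: 1; Mona–Ravi: 1/2; Mona–Mei: 1; Mona–Vera: 1; Mona–Wiremu: 1; Kofi–Vera: 1.
All other pairs contribute 0.
Summing the contributions gives betweenness(Eva) = 15/2.

15/2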